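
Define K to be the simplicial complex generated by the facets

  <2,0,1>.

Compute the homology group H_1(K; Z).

Take the total order 0 < 1 < 2 on the vertex set. Then K (dimension 2) consists of the simplices:

  0-simplices (3): [0], [1], [2]
  1-simplices (3): [0,1], [0,2], [1,2]
  2-simplices (1): [0,1,2]

so the chain groups are C_0 ≅ Z^3, C_1 ≅ Z^3, C_2 ≅ Z^1.

∂_1: C_1 → C_0 is given by ∂[p,q] = [q] − [p]. For instance
  ∂[1,2] = [2] − [1].
As a 3×3 matrix over Z this has rank 2, with invariant factors (1,1).

The boundary map ∂_2: C_2 → C_1 sends each 2-simplex [p,q,r] to [q,r] − [p,r] + [p,q]. For instance
  ∂[0,1,2] = [1,2] − [0,2] + [0,1].
This gives a 3×1 integer matrix of rank 1; reducing to Smith normal form yields diagonal entries (1).

From H_k ≅ ker(∂_k) / im(∂_{k+1}) we obtain:

  H_1: rank ker ∂_1 − rank ∂_2 = (3 − 2) − 1 = 0, and the invariant factors of ∂_2 are all 1, so H_1 = 0.

(K is a triangulation of the 2-simplex.)

H_1 = 0.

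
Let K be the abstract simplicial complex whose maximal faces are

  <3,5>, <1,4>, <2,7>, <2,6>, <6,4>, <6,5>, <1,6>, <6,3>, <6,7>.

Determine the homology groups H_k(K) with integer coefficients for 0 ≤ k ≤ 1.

H_0 = Z,  H_1 = Z^3.

Take the total order 1 < 2 < 3 < 4 < 5 < 6 < 7 on the vertex set. Then K (dimension 1) consists of the simplices:

  0-simplices (7): [1], [2], [3], [4], [5], [6], [7]
  1-simplices (9): [1,4], [1,6], [2,6], [2,7], [3,5], [3,6], [4,6], [5,6], [6,7]

giving chain groups C_0 ≅ Z^7, C_1 ≅ Z^9.

The boundary map ∂_1: C_1 → C_0 is given by ∂[p,q] = [q] − [p]. For instance
  ∂[2,6] = [6] − [2].
As a 7×9 matrix over Z this has rank 6, with invariant factors (1,1,1,1,1,1).

Reading off H_k = ker ∂_k / im ∂_{k+1}:

  H_0: rank C_0 − rank ∂_1 = 7 − 6 = 1, and the invariant factors of ∂_1 are all 1, so H_0 ≅ Z.
  H_1: rank ker ∂_1 − rank ∂_2 = (9 − 6) − 0 = 3, and there is no ∂_2, so H_1 ≅ Z^3.

As a check, the Euler characteristic is 7 − 9 = -2, which agrees with 1 − 3 = -2.
(K is a triangulation of a wedge of 3 circles.)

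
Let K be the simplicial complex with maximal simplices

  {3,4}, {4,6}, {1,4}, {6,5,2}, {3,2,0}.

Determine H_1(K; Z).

H_1 = Z.

Fix the vertex order 0 < 1 < 2 < 3 < 4 < 5 < 6 and write every simplex with vertices in increasing order. Then dim K = 2 and the simplices of K are:

  0-simplices (7): [0], [1], [2], [3], [4], [5], [6]
  1-simplices (9): [0,2], [0,3], [1,4], [2,3], [2,5], [2,6], [3,4], [4,6], [5,6]
  2-simplices (2): [0,2,3], [2,5,6]

so the chain groups are C_0 ≅ Z^7, C_1 ≅ Z^9, C_2 ≅ Z^2.

∂_1: C_1 → C_0 sends each edge [p,q] (with p < q) to q − p. For instance
  ∂[2,6] = [6] − [2].
The 7×9 boundary matrix has rank 6 and Smith normal form diag(1,1,1,1,1,1).

The boundary map ∂_2: C_2 → C_1 sends each 2-simplex [p,q,r] to [q,r] − [p,r] + [p,q]. For instance
  ∂[0,2,3] = [2,3] − [0,3] + [0,2],
  ∂[2,5,6] = [5,6] − [2,6] + [2,5].
The 9×2 boundary matrix has rank 2 and Smith normal form diag(1,1).

Now H_k = ker ∂_k / im ∂_{k+1}, so:

  H_1: rank ker ∂_1 − rank ∂_2 = (9 − 6) − 2 = 1, and the invariant factors of ∂_2 are all 1, so H_1 = Z.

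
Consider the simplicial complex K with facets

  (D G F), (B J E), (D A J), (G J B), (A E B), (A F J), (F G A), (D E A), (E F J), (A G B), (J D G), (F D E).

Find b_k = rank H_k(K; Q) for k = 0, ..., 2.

Order the vertices as A < B < D < E < F < G < J. Listing each simplex with vertices in this order, K has dimension 2 with simplices:

  0-simplices (7): A, B, D, E, F, G, J
  1-simplices (18): AB, AD, AE, AF, AG, AJ, BE, BG, BJ, DE, DF, DG, DJ, EF, EJ, FG, FJ, GJ
  2-simplices (12): ABE, ABG, ADE, ADJ, AFG, AFJ, BEJ, BGJ, DEF, DFG, DGJ, EFJ

so the chain groups are C_0 ≅ Z^7, C_1 ≅ Z^18, C_2 ≅ Z^12.

∂_1: C_1 → C_0 maps an edge to its endpoints' difference, ∂[p,q] = q − p.
The resulting 7×18 matrix has rank 6, and its Smith normal form has invariant factors (1,1,1,1,1,1).

∂_2: C_2 → C_1 maps a triangle to the signed sum of its edges. For instance
  ∂DEF = EF − DF + DE,
  ∂AFJ = FJ − AJ + AF.
This gives a 18×12 integer matrix of rank 12; reducing to Smith normal form yields diagonal entries (1,1,1,1,1,1,1,1,1,1,1,2).

Now H_k = ker ∂_k / im ∂_{k+1}, so:

  H_0: rank C_0 − rank ∂_1 = 7 − 6 = 1, and the invariant factors of ∂_1 are all 1, so H_0 = Z.
  H_1: rank ker ∂_1 − rank ∂_2 = (18 − 6) − 12 = 0, and ∂_2 has invariant factor 2 > 1, so H_1 = Z/2Z.
  H_2: rank ker ∂_2 − rank ∂_3 = (12 − 12) − 0 = 0, and there is no ∂_3, so H_2 = 0.

As a check, the Euler characteristic is 7 − 18 + 12 = 1, which agrees with 1 − 0 + 0 = 1.
(K is a triangulation of the real projective plane RP^2.)

Hence the Betti numbers are b_0 = 1, b_1 = 0, b_2 = 0.

b_0 = 1, b_1 = 0, b_2 = 0.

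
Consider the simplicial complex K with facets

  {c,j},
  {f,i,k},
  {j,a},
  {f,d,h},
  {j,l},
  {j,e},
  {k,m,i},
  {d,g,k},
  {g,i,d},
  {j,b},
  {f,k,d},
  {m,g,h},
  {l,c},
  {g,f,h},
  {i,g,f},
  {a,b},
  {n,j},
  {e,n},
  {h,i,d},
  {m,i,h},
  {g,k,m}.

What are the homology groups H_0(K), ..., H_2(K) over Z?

Fix the vertex order a < b < c < d < e < f < g < h < i < j < k < l < m < n and write every simplex with vertices in increasing order. Then dim K = 2 and the simplices of K are:

  0-simplices (14): a, b, c, d, e, f, g, h, i, j, k, l, m, n
  1-simplices (27): ab, aj, bj, cj, cl, df, dg, dh, di, dk, ej, en, fg, fh, fi, fk, gh, gi, gk, gm, hi, hm, ik, im, jl, jn, km
  2-simplices (12): dfh, dfk, dgi, dgk, dhi, fgh, fgi, fik, ghm, gkm, him, ikm

so the chain groups are C_0 ≅ Z^14, C_1 ≅ Z^27, C_2 ≅ Z^12.

The boundary map ∂_1: C_1 → C_0 is given by ∂[p,q] = [q] − [p]. For instance
  ∂fh = h − f.
As a 14×27 matrix over Z this has rank 12, with invariant factors (1,1,1,1,1,1,1,1,1,1,1,1).

The boundary map ∂_2: C_2 → C_1 maps a triangle to the signed sum of its edges. For instance
  ∂ikm = km − im + ik,
  ∂dhi = hi − di + dh.
The 27×12 boundary matrix has rank 12 and Smith normal form diag(1,1,1,1,1,1,1,1,1,1,1,2).

Reading off H_k = ker ∂_k / im ∂_{k+1}:

  H_0: rank C_0 − rank ∂_1 = 14 − 12 = 2, and the invariant factors of ∂_1 are all 1, so H_0 = Z^2.
  H_1: rank ker ∂_1 − rank ∂_2 = (27 − 12) − 12 = 3, and ∂_2 has invariant factor 2 > 1, so H_1 = Z^3 ⊕ Z/2.
  H_2: rank ker ∂_2 − rank ∂_3 = (12 − 12) − 0 = 0, and there is no ∂_3, so H_2 = 0.

(K is a triangulation of the disjoint union of the real projective plane RP^2 and a wedge of 3 circles.)

H_0 = Z^2,  H_1 = Z^3 ⊕ Z/2,  H_2 = 0.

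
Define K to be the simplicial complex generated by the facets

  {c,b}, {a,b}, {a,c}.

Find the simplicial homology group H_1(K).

H_1 ≅ Z.

K has 3 vertices, 3 edges.
rank ∂_1 = 2, rank ∂_2 = 0 ⇒ b_1 = 3 − 2 − 0 = 1. So H_1 ≅ Z.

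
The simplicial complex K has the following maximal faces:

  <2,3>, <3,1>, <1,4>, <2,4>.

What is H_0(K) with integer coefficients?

K has 4 vertices, 4 edges.
rank ∂_0 = 0, rank ∂_1 = 3 ⇒ b_0 = 4 − 0 − 3 = 1; all invariant factors of ∂_1 are 1 so no torsion. So H_0 = Z.

H_0 ≅ Z.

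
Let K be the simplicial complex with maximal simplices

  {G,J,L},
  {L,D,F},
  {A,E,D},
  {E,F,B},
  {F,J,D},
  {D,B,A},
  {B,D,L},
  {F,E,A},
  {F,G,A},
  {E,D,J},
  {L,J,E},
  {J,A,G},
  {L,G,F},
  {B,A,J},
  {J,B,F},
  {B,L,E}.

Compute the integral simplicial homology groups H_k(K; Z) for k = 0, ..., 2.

We work with the vertex ordering A < B < D < E < F < G < J < L. The simplices of K, each written with vertices in increasing order, are:

  0-simplices (8): A, B, D, E, F, G, J, L
  1-simplices (24): AB, AD, AE, AF, AG, AJ, BD, BE, BF, BJ, BL, DE, DF, DJ, DL, EF, EJ, EL, FG, FJ, FL, GJ, GL, JL
  2-simplices (16): ABD, ABJ, ADE, AEF, AFG, AGJ, BDL, BEF, BEL, BFJ, DEJ, DFJ, DFL, EJL, FGL, GJL

so the chain groups are C_0 ≅ Z^8, C_1 ≅ Z^24, C_2 ≅ Z^16.

The boundary map ∂_1: C_1 → C_0 sends each edge [p,q] (with p < q) to q − p. For instance
  ∂DE = E − D.
The resulting 8×24 matrix has rank 7, and its Smith normal form has invariant factors (1,1,1,1,1,1,1).

∂_2: C_2 → C_1 maps a triangle to the signed sum of its edges. For instance
  ∂AFG = FG − AG + AF,
  ∂DEJ = EJ − DJ + DE.
The resulting 24×16 matrix has rank 15, and its Smith normal form has invariant factors (1,1,1,1,1,1,1,1,1,1,1,1,1,1,1).

Computing H_k = (kernel of ∂_k) / (image of ∂_{k+1}):

  H_0: rank C_0 − rank ∂_1 = 8 − 7 = 1, and the invariant factors of ∂_1 are all 1, so H_0 = Z.
  H_1: rank ker ∂_1 − rank ∂_2 = (24 − 7) − 15 = 2, and the invariant factors of ∂_2 are all 1, so H_1 = Z^2.
  H_2: rank ker ∂_2 − rank ∂_3 = (16 − 15) − 0 = 1, and there is no ∂_3, so H_2 = Z.

(K is a triangulation of the torus T^2.)

H_0 = Z,  H_1 = Z^2,  H_2 = Z.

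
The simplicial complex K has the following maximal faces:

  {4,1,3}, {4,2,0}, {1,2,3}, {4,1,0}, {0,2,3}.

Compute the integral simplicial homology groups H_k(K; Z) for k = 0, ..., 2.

H_0 ≅ Z,  H_1 ≅ Z,  H_2 = 0.

Fix the vertex order 0 < 1 < 2 < 3 < 4 and write every simplex with vertices in increasing order. Then dim K = 2 and the simplices of K are:

  0-simplices (5): [0], [1], [2], [3], [4]
  1-simplices (10): [0,1], [0,2], [0,3], [0,4], [1,2], [1,3], [1,4], [2,3], [2,4], [3,4]
  2-simplices (5): [0,1,4], [0,2,3], [0,2,4], [1,2,3], [1,3,4]

so the chain groups are C_0 ≅ Z^5, C_1 ≅ Z^10, C_2 ≅ Z^5.

The boundary map ∂_1: C_1 → C_0 sends each edge [p,q] (with p < q) to q − p.
The 5×10 boundary matrix has rank 4 and Smith normal form diag(1,1,1,1).

∂_2: C_2 → C_1 sends each 2-simplex [p,q,r] to [q,r] − [p,r] + [p,q]. For instance
  ∂[1,3,4] = [3,4] − [1,4] + [1,3],
  ∂[0,1,4] = [1,4] − [0,4] + [0,1].
As a 10×5 matrix over Z this has rank 5, with invariant factors (1,1,1,1,1).

From H_k ≅ ker(∂_k) / im(∂_{k+1}) we obtain:

  H_0: rank C_0 − rank ∂_1 = 5 − 4 = 1, and the invariant factors of ∂_1 are all 1, so H_0 = Z.
  H_1: rank ker ∂_1 − rank ∂_2 = (10 − 4) − 5 = 1, and the invariant factors of ∂_2 are all 1, so H_1 = Z.
  H_2: rank ker ∂_2 − rank ∂_3 = (5 − 5) − 0 = 0, and there is no ∂_3, so H_2 = 0.

As a check, the Euler characteristic is 5 − 10 + 5 = 0, which agrees with 1 − 1 + 0 = 0.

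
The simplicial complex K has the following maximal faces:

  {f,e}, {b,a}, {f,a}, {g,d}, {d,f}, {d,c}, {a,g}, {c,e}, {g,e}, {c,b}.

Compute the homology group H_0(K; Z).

Take the total order a < b < c < d < e < f < g on the vertex set. Then K (dimension 1) consists of the simplices:

  0-simplices (7): a, b, c, d, e, f, g
  1-simplices (10): ab, af, ag, bc, cd, ce, df, dg, ef, eg

so the chain groups are C_0 ≅ Z^7, C_1 ≅ Z^10.

The boundary map ∂_1: C_1 → C_0 maps an edge to its endpoints' difference, ∂[p,q] = q − p. For instance
  ∂bc = c − b.
This gives a 7×10 integer matrix of rank 6; reducing to Smith normal form yields diagonal entries (1,1,1,1,1,1).

Reading off H_k = ker ∂_k / im ∂_{k+1}:

  H_0: rank C_0 − rank ∂_1 = 7 − 6 = 1, and the invariant factors of ∂_1 are all 1, so H_0 ≅ Z.

H_0 ≅ Z.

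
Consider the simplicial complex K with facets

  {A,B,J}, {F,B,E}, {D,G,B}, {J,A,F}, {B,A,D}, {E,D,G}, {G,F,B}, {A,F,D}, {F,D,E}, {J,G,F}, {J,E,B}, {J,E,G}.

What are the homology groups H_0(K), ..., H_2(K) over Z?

H_0 ≅ Z,  H_1 ≅ Z_2,  H_2 = 0.

We work with the vertex ordering A < B < D < E < F < G < J. The simplices of K, each written with vertices in increasing order, are:

  0-simplices (7): A, B, D, E, F, G, J
  1-simplices (18): AB, AD, AF, AJ, BD, BE, BF, BG, BJ, DE, DF, DG, EF, EG, EJ, FG, FJ, GJ
  2-simplices (12): ABD, ABJ, ADF, AFJ, BDG, BEF, BEJ, BFG, DEF, DEG, EGJ, FGJ

giving chain groups C_0 ≅ Z^7, C_1 ≅ Z^18, C_2 ≅ Z^12.

Boundary ∂_1: C_1 → C_0 maps an edge to its endpoints' difference, ∂[p,q] = q − p. For instance
  ∂AD = D − A.
The resulting 7×18 matrix has rank 6, and its Smith normal form has invariant factors (1,1,1,1,1,1).

The boundary map ∂_2: C_2 → C_1 sends each 2-simplex [p,q,r] to [q,r] − [p,r] + [p,q]. For instance
  ∂DEG = EG − DG + DE,
  ∂BEF = EF − BF + BE.
This gives a 18×12 integer matrix of rank 12; reducing to Smith normal form yields diagonal entries (1,1,1,1,1,1,1,1,1,1,1,2).

Reading off H_k = ker ∂_k / im ∂_{k+1}:

  H_0: rank C_0 − rank ∂_1 = 7 − 6 = 1, and the invariant factors of ∂_1 are all 1, so H_0 = Z.
  H_1: rank ker ∂_1 − rank ∂_2 = (18 − 6) − 12 = 0, and ∂_2 has invariant factor 2 > 1, so H_1 = Z_2.
  H_2: rank ker ∂_2 − rank ∂_3 = (12 − 12) − 0 = 0, and there is no ∂_3, so H_2 = 0.

As a check, the Euler characteristic is 7 − 18 + 12 = 1, which agrees with 1 − 0 + 0 = 1.
(K is a triangulation of the real projective plane RP^2.)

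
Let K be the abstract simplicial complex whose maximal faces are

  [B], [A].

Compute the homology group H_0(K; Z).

Take the total order A < B on the vertex set. Then K (dimension 0) consists of the simplices:

  0-simplices (2): A, B

Hence C_0 ≅ Z^2.

Computing H_k = (kernel of ∂_k) / (image of ∂_{k+1}):

  H_0: rank C_0 − rank ∂_1 = 2 − 0 = 2, and there is no ∂_1, so H_0 = Z^2.

H_0 ≅ Z^2.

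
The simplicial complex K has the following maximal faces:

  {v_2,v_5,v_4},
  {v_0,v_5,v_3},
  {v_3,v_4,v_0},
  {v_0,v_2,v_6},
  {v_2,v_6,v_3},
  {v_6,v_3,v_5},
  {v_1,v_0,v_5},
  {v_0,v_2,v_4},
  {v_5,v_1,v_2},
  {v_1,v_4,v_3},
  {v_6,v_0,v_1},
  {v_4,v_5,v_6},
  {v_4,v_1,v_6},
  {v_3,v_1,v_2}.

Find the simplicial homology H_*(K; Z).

H_0 = Z,  H_1 = Z^2,  H_2 = Z.

Order the vertices as v_0 < v_1 < v_2 < v_3 < v_4 < v_5 < v_6. Listing each simplex with vertices in this order, K has dimension 2 with simplices:

  0-simplices (7): [v_0], [v_1], [v_2], [v_3], [v_4], [v_5], [v_6]
  1-simplices (21): (21 of them)
  2-simplices (14): (14 of them)

giving chain groups C_0 ≅ Z^7, C_1 ≅ Z^21, C_2 ≅ Z^14.

The boundary map ∂_1: C_1 → C_0 sends each edge [p,q] (with p < q) to q − p. For instance
  ∂[v_0,v_2] = [v_2] − [v_0].
The 7×21 boundary matrix has rank 6 and Smith normal form diag(1,1,1,1,1,1).

The boundary map ∂_2: C_2 → C_1 maps a triangle to the signed sum of its edges. For instance
  ∂[v_2,v_4,v_5] = [v_4,v_5] − [v_2,v_5] + [v_2,v_4],
  ∂[v_0,v_2,v_6] = [v_2,v_6] − [v_0,v_6] + [v_0,v_2].
As a 21×14 matrix over Z this has rank 13, with invariant factors (1,1,1,1,1,1,1,1,1,1,1,1,1).

Computing H_k = (kernel of ∂_k) / (image of ∂_{k+1}):

  H_0: rank C_0 − rank ∂_1 = 7 − 6 = 1, and the invariant factors of ∂_1 are all 1, so H_0 = Z.
  H_1: rank ker ∂_1 − rank ∂_2 = (21 − 6) − 13 = 2, and the invariant factors of ∂_2 are all 1, so H_1 = Z^2.
  H_2: rank ker ∂_2 − rank ∂_3 = (14 − 13) − 0 = 1, and there is no ∂_3, so H_2 = Z.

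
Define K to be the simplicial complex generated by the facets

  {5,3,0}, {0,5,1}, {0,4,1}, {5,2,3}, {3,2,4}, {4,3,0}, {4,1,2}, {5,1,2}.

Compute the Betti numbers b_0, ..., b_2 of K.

Take the total order 0 < 1 < 2 < 3 < 4 < 5 on the vertex set. Then K (dimension 2) consists of the simplices:

  0-simplices (6): [0], [1], [2], [3], [4], [5]
  1-simplices (12): [0,1], [0,3], [0,4], [0,5], [1,2], [1,4], [1,5], [2,3], [2,4], [2,5], [3,4], [3,5]
  2-simplices (8): [0,1,4], [0,1,5], [0,3,4], [0,3,5], [1,2,4], [1,2,5], [2,3,4], [2,3,5]

Hence C_0 ≅ Z^6, C_1 ≅ Z^12, C_2 ≅ Z^8.

Boundary ∂_1: C_1 → C_0 sends each edge [p,q] (with p < q) to q − p.
The 6×12 boundary matrix has rank 5 and Smith normal form diag(1,1,1,1,1).

Boundary ∂_2: C_2 → C_1 maps a triangle to the signed sum of its edges. For instance
  ∂[0,3,5] = [3,5] − [0,5] + [0,3],
  ∂[0,3,4] = [3,4] − [0,4] + [0,3].
This gives a 12×8 integer matrix of rank 7; reducing to Smith normal form yields diagonal entries (1,1,1,1,1,1,1).

Computing H_k = (kernel of ∂_k) / (image of ∂_{k+1}):

  H_0: rank C_0 − rank ∂_1 = 6 − 5 = 1, and the invariant factors of ∂_1 are all 1, so H_0 = Z.
  H_1: rank ker ∂_1 − rank ∂_2 = (12 − 5) − 7 = 0, and the invariant factors of ∂_2 are all 1, so H_1 = 0.
  H_2: rank ker ∂_2 − rank ∂_3 = (8 − 7) − 0 = 1, and there is no ∂_3, so H_2 = Z.

Hence the Betti numbers are b_0 = 1, b_1 = 0, b_2 = 1.

b_0 = 1, b_1 = 0, b_2 = 1.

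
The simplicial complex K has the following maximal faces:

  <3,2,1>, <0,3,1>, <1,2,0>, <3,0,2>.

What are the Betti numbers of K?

b_0 = 1, b_1 = 0, b_2 = 1.

Order the vertices as 0 < 1 < 2 < 3. Listing each simplex with vertices in this order, K has dimension 2 with simplices:

  0-simplices (4): [0], [1], [2], [3]
  1-simplices (6): [0,1], [0,2], [0,3], [1,2], [1,3], [2,3]
  2-simplices (4): [0,1,2], [0,1,3], [0,2,3], [1,2,3]

Hence C_0 ≅ Z^4, C_1 ≅ Z^6, C_2 ≅ Z^4.

Boundary ∂_1: C_1 → C_0 is given by ∂[p,q] = [q] − [p]. For instance
  ∂[1,3] = [3] − [1].
This gives a 4×6 integer matrix of rank 3; reducing to Smith normal form yields diagonal entries (1,1,1).

The boundary map ∂_2: C_2 → C_1 maps a triangle to the signed sum of its edges. For instance
  ∂[1,2,3] = [2,3] − [1,3] + [1,2],
  ∂[0,2,3] = [2,3] − [0,3] + [0,2].
The resulting 6×4 matrix has rank 3, and its Smith normal form has invariant factors (1,1,1).

Reading off H_k = ker ∂_k / im ∂_{k+1}:

  H_0: rank C_0 − rank ∂_1 = 4 − 3 = 1, and the invariant factors of ∂_1 are all 1, so H_0 = Z.
  H_1: rank ker ∂_1 − rank ∂_2 = (6 − 3) − 3 = 0, and the invariant factors of ∂_2 are all 1, so H_1 = 0.
  H_2: rank ker ∂_2 − rank ∂_3 = (4 − 3) − 0 = 1, and there is no ∂_3, so H_2 = Z.

As a check, the Euler characteristic is 4 − 6 + 4 = 2, which agrees with 1 − 0 + 1 = 2.

Hence the Betti numbers are b_0 = 1, b_1 = 0, b_2 = 1.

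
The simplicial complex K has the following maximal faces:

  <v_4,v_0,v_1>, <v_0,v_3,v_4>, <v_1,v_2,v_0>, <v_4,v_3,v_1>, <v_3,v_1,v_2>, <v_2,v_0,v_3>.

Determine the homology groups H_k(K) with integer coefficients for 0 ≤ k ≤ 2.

Order the vertices as v_0 < v_1 < v_2 < v_3 < v_4. Listing each simplex with vertices in this order, K has dimension 2 with simplices:

  0-simplices (5): [v_0], [v_1], [v_2], [v_3], [v_4]
  1-simplices (9): [v_0,v_1], [v_0,v_2], [v_0,v_3], [v_0,v_4], [v_1,v_2], [v_1,v_3], [v_1,v_4], [v_2,v_3], [v_3,v_4]
  2-simplices (6): [v_0,v_1,v_2], [v_0,v_1,v_4], [v_0,v_2,v_3], [v_0,v_3,v_4], [v_1,v_2,v_3], [v_1,v_3,v_4]

so the chain groups are C_0 ≅ Z^5, C_1 ≅ Z^9, C_2 ≅ Z^6.

The boundary map ∂_1: C_1 → C_0 is given by ∂[p,q] = [q] − [p]. For instance
  ∂[v_0,v_4] = [v_4] − [v_0].
This gives a 5×9 integer matrix of rank 4; reducing to Smith normal form yields diagonal entries (1,1,1,1).

∂_2: C_2 → C_1 sends each 2-simplex [p,q,r] to [q,r] − [p,r] + [p,q]. For instance
  ∂[v_0,v_1,v_4] = [v_1,v_4] − [v_0,v_4] + [v_0,v_1],
  ∂[v_0,v_2,v_3] = [v_2,v_3] − [v_0,v_3] + [v_0,v_2].
The 9×6 boundary matrix has rank 5 and Smith normal form diag(1,1,1,1,1).

Computing H_k = (kernel of ∂_k) / (image of ∂_{k+1}):

  H_0: rank C_0 − rank ∂_1 = 5 − 4 = 1, and the invariant factors of ∂_1 are all 1, so H_0 = Z.
  H_1: rank ker ∂_1 − rank ∂_2 = (9 − 4) − 5 = 0, and the invariant factors of ∂_2 are all 1, so H_1 = 0.
  H_2: rank ker ∂_2 − rank ∂_3 = (6 − 5) − 0 = 1, and there is no ∂_3, so H_2 = Z.

As a check, the Euler characteristic is 5 − 9 + 6 = 2, which agrees with 1 − 0 + 1 = 2.

H_0 = Z,  H_1 = 0,  H_2 = Z.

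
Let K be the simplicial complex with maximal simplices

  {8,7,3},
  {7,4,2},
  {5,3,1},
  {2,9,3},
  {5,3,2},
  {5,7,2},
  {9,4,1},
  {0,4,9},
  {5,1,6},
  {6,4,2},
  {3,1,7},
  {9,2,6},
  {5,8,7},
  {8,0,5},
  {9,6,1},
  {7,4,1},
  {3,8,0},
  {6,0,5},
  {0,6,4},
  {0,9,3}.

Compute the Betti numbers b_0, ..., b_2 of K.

Take the total order 0 < 1 < 2 < 3 < 4 < 5 < 6 < 7 < 8 < 9 on the vertex set. Then K (dimension 2) consists of the simplices:

  0-simplices (10): [0], [1], [2], [3], [4], [5], [6], [7], [8], [9]
  1-simplices (30): (30 of them)
  2-simplices (20): (20 of them)

giving chain groups C_0 ≅ Z^10, C_1 ≅ Z^30, C_2 ≅ Z^20.

Boundary ∂_1: C_1 → C_0 is given by ∂[p,q] = [q] − [p]. For instance
  ∂[0,4] = [4] − [0].
The 10×30 boundary matrix has rank 9 and Smith normal form diag(1,1,1,1,1,1,1,1,1).

∂_2: C_2 → C_1 maps a triangle to the signed sum of its edges. For instance
  ∂[5,7,8] = [7,8] − [5,8] + [5,7],
  ∂[1,3,7] = [3,7] − [1,7] + [1,3].
The resulting 30×20 matrix has rank 20, and its Smith normal form has invariant factors (1,1,1,1,1,1,1,1,1,1,1,1,1,1,1,1,1,1,1,2).

From H_k ≅ ker(∂_k) / im(∂_{k+1}) we obtain:

  H_0: rank C_0 − rank ∂_1 = 10 − 9 = 1, and the invariant factors of ∂_1 are all 1, so H_0 ≅ Z.
  H_1: rank ker ∂_1 − rank ∂_2 = (30 − 9) − 20 = 1, and ∂_2 has invariant factor 2 > 1, so H_1 ≅ Z × Z/2.
  H_2: rank ker ∂_2 − rank ∂_3 = (20 − 20) − 0 = 0, and there is no ∂_3, so H_2 ≅ 0.

As a check, the Euler characteristic is 10 − 30 + 20 = 0, which agrees with 1 − 1 + 0 = 0.

Hence the Betti numbers are b_0 = 1, b_1 = 1, b_2 = 0.

b_0 = 1, b_1 = 1, b_2 = 0.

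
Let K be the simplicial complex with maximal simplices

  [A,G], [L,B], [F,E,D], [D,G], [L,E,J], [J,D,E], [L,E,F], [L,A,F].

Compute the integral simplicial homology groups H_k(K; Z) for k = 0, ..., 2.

We work with the vertex ordering A < B < D < E < F < G < J < L. The simplices of K, each written with vertices in increasing order, are:

  0-simplices (8): A, B, D, E, F, G, J, L
  1-simplices (13): AF, AG, AL, BL, DE, DF, DG, DJ, EF, EJ, EL, FL, JL
  2-simplices (5): AFL, DEF, DEJ, EFL, EJL

giving chain groups C_0 ≅ Z^8, C_1 ≅ Z^13, C_2 ≅ Z^5.

∂_1: C_1 → C_0 maps an edge to its endpoints' difference, ∂[p,q] = q − p. For instance
  ∂AG = G − A.
As a 8×13 matrix over Z this has rank 7, with invariant factors (1,1,1,1,1,1,1).

The boundary map ∂_2: C_2 → C_1 acts by ∂[p,q,r] = [q,r] − [p,r] + [p,q]. For instance
  ∂EJL = JL − EL + EJ,
  ∂AFL = FL − AL + AF.
As a 13×5 matrix over Z this has rank 5, with invariant factors (1,1,1,1,1).

Computing H_k = (kernel of ∂_k) / (image of ∂_{k+1}):

  H_0: rank C_0 − rank ∂_1 = 8 − 7 = 1, and the invariant factors of ∂_1 are all 1, so H_0 ≅ Z.
  H_1: rank ker ∂_1 − rank ∂_2 = (13 − 7) − 5 = 1, and the invariant factors of ∂_2 are all 1, so H_1 ≅ Z.
  H_2: rank ker ∂_2 − rank ∂_3 = (5 − 5) − 0 = 0, and there is no ∂_3, so H_2 ≅ 0.

As a check, the Euler characteristic is 8 − 13 + 5 = 0, which agrees with 1 − 1 + 0 = 0.

H_0 ≅ Z,  H_1 ≅ Z,  H_2 = 0.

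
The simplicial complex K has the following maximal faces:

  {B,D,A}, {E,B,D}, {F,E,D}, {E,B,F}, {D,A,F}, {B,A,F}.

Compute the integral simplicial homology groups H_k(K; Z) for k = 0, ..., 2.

H_0 ≅ Z,  H_1 = 0,  H_2 ≅ Z.

Order the vertices as A < B < D < E < F. Listing each simplex with vertices in this order, K has dimension 2 with simplices:

  0-simplices (5): A, B, D, E, F
  1-simplices (9): AB, AD, AF, BD, BE, BF, DE, DF, EF
  2-simplices (6): ABD, ABF, ADF, BDE, BEF, DEF

so the chain groups are C_0 ≅ Z^5, C_1 ≅ Z^9, C_2 ≅ Z^6.

∂_1: C_1 → C_0 maps an edge to its endpoints' difference, ∂[p,q] = q − p. For instance
  ∂BE = E − B.
As a 5×9 matrix over Z this has rank 4, with invariant factors (1,1,1,1).

∂_2: C_2 → C_1 sends each 2-simplex [p,q,r] to [q,r] − [p,r] + [p,q]. For instance
  ∂BDE = DE − BE + BD,
  ∂ADF = DF − AF + AD.
This gives a 9×6 integer matrix of rank 5; reducing to Smith normal form yields diagonal entries (1,1,1,1,1).

From H_k ≅ ker(∂_k) / im(∂_{k+1}) we obtain:

  H_0: rank C_0 − rank ∂_1 = 5 − 4 = 1, and the invariant factors of ∂_1 are all 1, so H_0 ≅ Z.
  H_1: rank ker ∂_1 − rank ∂_2 = (9 − 4) − 5 = 0, and the invariant factors of ∂_2 are all 1, so H_1 ≅ 0.
  H_2: rank ker ∂_2 − rank ∂_3 = (6 − 5) − 0 = 1, and there is no ∂_3, so H_2 ≅ Z.

(K is a triangulation of the 2-sphere S^2.)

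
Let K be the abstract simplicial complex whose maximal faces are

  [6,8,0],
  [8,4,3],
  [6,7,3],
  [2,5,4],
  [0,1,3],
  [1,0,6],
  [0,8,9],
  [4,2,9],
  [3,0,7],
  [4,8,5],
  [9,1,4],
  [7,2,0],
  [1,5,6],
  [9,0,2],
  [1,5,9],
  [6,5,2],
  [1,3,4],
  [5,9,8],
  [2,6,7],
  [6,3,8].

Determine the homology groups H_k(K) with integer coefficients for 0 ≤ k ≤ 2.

H_0 = Z,  H_1 = Z × Z/2,  H_2 = 0.

K has 10 vertices, 30 edges, 20 triangles.
rank ∂_0 = 0, rank ∂_1 = 9 ⇒ b_0 = 10 − 0 − 9 = 1; all invariant factors of ∂_1 are 1 so no torsion. So H_0 = Z.
rank ∂_1 = 9, rank ∂_2 = 20 ⇒ b_1 = 30 − 9 − 20 = 1; ∂_2 has invariant factor(s) [2] giving torsion. So H_1 = Z × Z/2.
rank ∂_2 = 20, rank ∂_3 = 0 ⇒ b_2 = 20 − 20 − 0 = 0. So H_2 = 0.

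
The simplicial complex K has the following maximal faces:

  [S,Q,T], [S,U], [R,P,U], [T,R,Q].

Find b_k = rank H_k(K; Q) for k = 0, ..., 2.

b_0 = 1, b_1 = 1, b_2 = 0.

Order the vertices as P < Q < R < S < T < U. Listing each simplex with vertices in this order, K has dimension 2 with simplices:

  0-simplices (6): P, Q, R, S, T, U
  1-simplices (9): PR, PU, QR, QS, QT, RT, RU, ST, SU
  2-simplices (3): PRU, QRT, QST

so the chain groups are C_0 ≅ Z^6, C_1 ≅ Z^9, C_2 ≅ Z^3.

Boundary ∂_1: C_1 → C_0 is given by ∂[p,q] = [q] − [p].
The resulting 6×9 matrix has rank 5, and its Smith normal form has invariant factors (1,1,1,1,1).

Boundary ∂_2: C_2 → C_1 maps a triangle to the signed sum of its edges. For instance
  ∂QRT = RT − QT + QR,
  ∂QST = ST − QT + QS.
This gives a 9×3 integer matrix of rank 3; reducing to Smith normal form yields diagonal entries (1,1,1).

From H_k ≅ ker(∂_k) / im(∂_{k+1}) we obtain:

  H_0: rank C_0 − rank ∂_1 = 6 − 5 = 1, and the invariant factors of ∂_1 are all 1, so H_0 ≅ Z.
  H_1: rank ker ∂_1 − rank ∂_2 = (9 − 5) − 3 = 1, and the invariant factors of ∂_2 are all 1, so H_1 ≅ Z.
  H_2: rank ker ∂_2 − rank ∂_3 = (3 − 3) − 0 = 0, and there is no ∂_3, so H_2 ≅ 0.

Hence the Betti numbers are b_0 = 1, b_1 = 1, b_2 = 0.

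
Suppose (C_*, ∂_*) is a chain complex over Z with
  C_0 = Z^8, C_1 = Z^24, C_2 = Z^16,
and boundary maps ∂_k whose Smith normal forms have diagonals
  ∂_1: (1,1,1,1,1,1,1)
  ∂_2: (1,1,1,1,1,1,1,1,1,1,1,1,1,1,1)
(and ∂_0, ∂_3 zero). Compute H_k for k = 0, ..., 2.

H_0 = Z,  H_1 = Z^2,  H_2 = Z.

H_0: b_0 = 8 − 0 − 7 = 1; torsion from ∂_1 factors > 1: none. So H_0 = Z.
H_1: b_1 = 24 − 7 − 15 = 2; torsion from ∂_2 factors > 1: none. So H_1 = Z^2.
H_2: b_2 = 16 − 15 − 0 = 1; torsion from ∂_3 factors > 1: none. So H_2 = Z.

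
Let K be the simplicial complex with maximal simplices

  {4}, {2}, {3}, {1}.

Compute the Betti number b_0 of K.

Fix the vertex order 1 < 2 < 3 < 4 and write every simplex with vertices in increasing order. Then dim K = 0 and the simplices of K are:

  0-simplices (4): [1], [2], [3], [4]

giving chain groups C_0 ≅ Z^4.

Computing H_k = (kernel of ∂_k) / (image of ∂_{k+1}):

  H_0: rank C_0 − rank ∂_1 = 4 − 0 = 4, and there is no ∂_1, so H_0 = Z^4.

Hence the Betti numbers are b_0 = 4.

b_0 = 4.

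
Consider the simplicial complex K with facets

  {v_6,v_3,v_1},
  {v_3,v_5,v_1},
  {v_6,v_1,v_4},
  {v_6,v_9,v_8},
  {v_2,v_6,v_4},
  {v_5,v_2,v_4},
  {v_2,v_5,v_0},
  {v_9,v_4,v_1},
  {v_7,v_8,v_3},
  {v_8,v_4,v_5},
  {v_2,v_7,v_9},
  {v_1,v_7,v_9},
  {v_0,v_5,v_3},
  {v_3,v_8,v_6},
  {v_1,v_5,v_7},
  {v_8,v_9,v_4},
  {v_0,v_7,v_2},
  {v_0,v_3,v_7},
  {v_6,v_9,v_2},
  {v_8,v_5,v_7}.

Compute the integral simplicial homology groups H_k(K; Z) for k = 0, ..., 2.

Fix the vertex order v_0 < v_1 < v_2 < v_3 < v_4 < v_5 < v_6 < v_7 < v_8 < v_9 and write every simplex with vertices in increasing order. Then dim K = 2 and the simplices of K are:

  0-simplices (10): [v_0], [v_1], [v_2], [v_3], [v_4], [v_5], [v_6], [v_7], [v_8], [v_9]
  1-simplices (30): (30 of them)
  2-simplices (20): (20 of them)

giving chain groups C_0 ≅ Z^10, C_1 ≅ Z^30, C_2 ≅ Z^20.

The boundary map ∂_1: C_1 → C_0 sends each edge [p,q] (with p < q) to q − p.
The 10×30 boundary matrix has rank 9 and Smith normal form diag(1,1,1,1,1,1,1,1,1).

∂_2: C_2 → C_1 maps a triangle to the signed sum of its edges. For instance
  ∂[v_0,v_3,v_5] = [v_3,v_5] − [v_0,v_5] + [v_0,v_3],
  ∂[v_2,v_4,v_6] = [v_4,v_6] − [v_2,v_6] + [v_2,v_4].
This gives a 30×20 integer matrix of rank 20; reducing to Smith normal form yields diagonal entries (1,1,1,1,1,1,1,1,1,1,1,1,1,1,1,1,1,1,1,2).

Computing H_k = (kernel of ∂_k) / (image of ∂_{k+1}):

  H_0: rank C_0 − rank ∂_1 = 10 − 9 = 1, and the invariant factors of ∂_1 are all 1, so H_0 = Z.
  H_1: rank ker ∂_1 − rank ∂_2 = (30 − 9) − 20 = 1, and ∂_2 has invariant factor 2 > 1, so H_1 = Z ⊕ Z/2.
  H_2: rank ker ∂_2 − rank ∂_3 = (20 − 20) − 0 = 0, and there is no ∂_3, so H_2 = 0.

H_0 = Z,  H_1 = Z ⊕ Z/2,  H_2 = 0.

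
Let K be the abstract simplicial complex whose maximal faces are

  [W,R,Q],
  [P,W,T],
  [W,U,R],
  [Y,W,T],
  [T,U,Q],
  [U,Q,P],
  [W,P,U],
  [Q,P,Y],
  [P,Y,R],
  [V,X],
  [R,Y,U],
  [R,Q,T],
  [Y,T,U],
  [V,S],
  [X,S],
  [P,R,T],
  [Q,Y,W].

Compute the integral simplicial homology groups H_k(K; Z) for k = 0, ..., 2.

H_0 ≅ Z^2,  H_1 ≅ Z^3,  H_2 ≅ Z.

We work with the vertex ordering P < Q < R < S < T < U < V < W < X < Y. The simplices of K, each written with vertices in increasing order, are:

  0-simplices (10): P, Q, R, S, T, U, V, W, X, Y
  1-simplices (24): PQ, PR, PT, PU, PW, PY, QR, QT, QU, QW, QY, RT, RU, RW, RY, SV, SX, TU, TW, TY, UW, UY, VX, WY
  2-simplices (14): PQU, PQY, PRT, PRY, PTW, PUW, QRT, QRW, QTU, QWY, RUW, RUY, TUY, TWY

giving chain groups C_0 ≅ Z^10, C_1 ≅ Z^24, C_2 ≅ Z^14.

Boundary ∂_1: C_1 → C_0 maps an edge to its endpoints' difference, ∂[p,q] = q − p.
This gives a 10×24 integer matrix of rank 8; reducing to Smith normal form yields diagonal entries (1,1,1,1,1,1,1,1).

Boundary ∂_2: C_2 → C_1 acts by ∂[p,q,r] = [q,r] − [p,r] + [p,q]. For instance
  ∂TWY = WY − TY + TW,
  ∂PQU = QU − PU + PQ.
The resulting 24×14 matrix has rank 13, and its Smith normal form has invariant factors (1,1,1,1,1,1,1,1,1,1,1,1,1).

Computing H_k = (kernel of ∂_k) / (image of ∂_{k+1}):

  H_0: rank C_0 − rank ∂_1 = 10 − 8 = 2, and the invariant factors of ∂_1 are all 1, so H_0 = Z^2.
  H_1: rank ker ∂_1 − rank ∂_2 = (24 − 8) − 13 = 3, and the invariant factors of ∂_2 are all 1, so H_1 = Z^3.
  H_2: rank ker ∂_2 − rank ∂_3 = (14 − 13) − 0 = 1, and there is no ∂_3, so H_2 = Z.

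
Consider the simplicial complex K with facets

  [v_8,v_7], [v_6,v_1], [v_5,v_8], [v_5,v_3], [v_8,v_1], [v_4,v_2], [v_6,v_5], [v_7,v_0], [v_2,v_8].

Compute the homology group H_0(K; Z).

We work with the vertex ordering v_0 < v_1 < v_2 < v_3 < v_4 < v_5 < v_6 < v_7 < v_8. The simplices of K, each written with vertices in increasing order, are:

  0-simplices (9): [v_0], [v_1], [v_2], [v_3], [v_4], [v_5], [v_6], [v_7], [v_8]
  1-simplices (9): [v_0,v_7], [v_1,v_6], [v_1,v_8], [v_2,v_4], [v_2,v_8], [v_3,v_5], [v_5,v_6], [v_5,v_8], [v_7,v_8]

giving chain groups C_0 ≅ Z^9, C_1 ≅ Z^9.

Boundary ∂_1: C_1 → C_0 is given by ∂[p,q] = [q] − [p].
The 9×9 boundary matrix has rank 8 and Smith normal form diag(1,1,1,1,1,1,1,1).

Now H_k = ker ∂_k / im ∂_{k+1}, so:

  H_0: rank C_0 − rank ∂_1 = 9 − 8 = 1, and the invariant factors of ∂_1 are all 1, so H_0 ≅ Z.

H_0 ≅ Z.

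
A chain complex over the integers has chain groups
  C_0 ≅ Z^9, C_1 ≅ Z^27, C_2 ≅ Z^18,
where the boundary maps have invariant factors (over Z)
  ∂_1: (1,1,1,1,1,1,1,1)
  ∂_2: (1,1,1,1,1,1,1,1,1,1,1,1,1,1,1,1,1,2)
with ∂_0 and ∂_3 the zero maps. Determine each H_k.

H_0: b_0 = 9 − 0 − 8 = 1; torsion from ∂_1 factors > 1: none. So H_0 = Z.
H_1: b_1 = 27 − 8 − 18 = 1; torsion from ∂_2 factors > 1: [2]. So H_1 = Z ⊕ Z/2Z.
H_2: b_2 = 18 − 18 − 0 = 0; torsion from ∂_3 factors > 1: none. So H_2 = 0.

H_0 = Z,  H_1 = Z ⊕ Z/2Z,  H_2 = 0.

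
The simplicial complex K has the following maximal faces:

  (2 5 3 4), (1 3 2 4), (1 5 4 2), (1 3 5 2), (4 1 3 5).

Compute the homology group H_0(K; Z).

Take the total order 1 < 2 < 3 < 4 < 5 on the vertex set. Then K (dimension 3) consists of the simplices:

  0-simplices (5): [1], [2], [3], [4], [5]
  1-simplices (10): [1,2], [1,3], [1,4], [1,5], [2,3], [2,4], [2,5], [3,4], [3,5], [4,5]
  2-simplices (10): [1,2,3], [1,2,4], [1,2,5], [1,3,4], [1,3,5], [1,4,5], [2,3,4], [2,3,5], [2,4,5], [3,4,5]
  3-simplices (5): [1,2,3,4], [1,2,3,5], [1,2,4,5], [1,3,4,5], [2,3,4,5]

so the chain groups are C_0 ≅ Z^5, C_1 ≅ Z^10, C_2 ≅ Z^10, C_3 ≅ Z^5.

The boundary map ∂_1: C_1 → C_0 is given by ∂[p,q] = [q] − [p].
This gives a 5×10 integer matrix of rank 4; reducing to Smith normal form yields diagonal entries (1,1,1,1).

The boundary map ∂_2: C_2 → C_1 sends each 2-simplex [p,q,r] to [q,r] − [p,r] + [p,q]. For instance
  ∂[1,3,5] = [3,5] − [1,5] + [1,3],
  ∂[1,2,4] = [2,4] − [1,4] + [1,2].
As a 10×10 matrix over Z this has rank 6, with invariant factors (1,1,1,1,1,1).

Boundary ∂_3: C_3 → C_2 sends each 3-simplex σ to the alternating sum Σ_i (−1)^i (σ with its i-th vertex removed). For instance
  ∂[1,2,3,5] = [2,3,5] − [1,3,5] + [1,2,5] − [1,2,3],
  ∂[1,2,3,4] = [2,3,4] − [1,3,4] + [1,2,4] − [1,2,3].
The resulting 10×5 matrix has rank 4, and its Smith normal form has invariant factors (1,1,1,1).

Computing H_k = (kernel of ∂_k) / (image of ∂_{k+1}):

  H_0: rank C_0 − rank ∂_1 = 5 − 4 = 1, and the invariant factors of ∂_1 are all 1, so H_0 = Z.

H_0 = Z.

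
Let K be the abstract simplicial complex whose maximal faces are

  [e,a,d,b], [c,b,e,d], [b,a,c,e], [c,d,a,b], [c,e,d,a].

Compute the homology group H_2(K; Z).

Fix the vertex order a < b < c < d < e and write every simplex with vertices in increasing order. Then dim K = 3 and the simplices of K are:

  0-simplices (5): a, b, c, d, e
  1-simplices (10): ab, ac, ad, ae, bc, bd, be, cd, ce, de
  2-simplices (10): abc, abd, abe, acd, ace, ade, bcd, bce, bde, cde
  3-simplices (5): abcd, abce, abde, acde, bcde

so the chain groups are C_0 ≅ Z^5, C_1 ≅ Z^10, C_2 ≅ Z^10, C_3 ≅ Z^5.

∂_1: C_1 → C_0 maps an edge to its endpoints' difference, ∂[p,q] = q − p.
This gives a 5×10 integer matrix of rank 4; reducing to Smith normal form yields diagonal entries (1,1,1,1).

The boundary map ∂_2: C_2 → C_1 acts by ∂[p,q,r] = [q,r] − [p,r] + [p,q]. For instance
  ∂bcd = cd − bd + bc,
  ∂abe = be − ae + ab.
The resulting 10×10 matrix has rank 6, and its Smith normal form has invariant factors (1,1,1,1,1,1).

Boundary ∂_3: C_3 → C_2 sends each 3-simplex σ to the alternating sum Σ_i (−1)^i (σ with its i-th vertex removed). For instance
  ∂abde = bde − ade + abe − abd,
  ∂bcde = cde − bde + bce − bcd.
This gives a 10×5 integer matrix of rank 4; reducing to Smith normal form yields diagonal entries (1,1,1,1).

From H_k ≅ ker(∂_k) / im(∂_{k+1}) we obtain:

  H_2: rank ker ∂_2 − rank ∂_3 = (10 − 6) − 4 = 0, and the invariant factors of ∂_3 are all 1, so H_2 ≅ 0.

H_2 ≅ 0.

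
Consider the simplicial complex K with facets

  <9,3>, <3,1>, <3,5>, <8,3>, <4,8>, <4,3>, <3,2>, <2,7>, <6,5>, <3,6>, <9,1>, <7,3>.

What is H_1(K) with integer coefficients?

H_1 ≅ Z^4.

Fix the vertex order 1 < 2 < 3 < 4 < 5 < 6 < 7 < 8 < 9 and write every simplex with vertices in increasing order. Then dim K = 1 and the simplices of K are:

  0-simplices (9): [1], [2], [3], [4], [5], [6], [7], [8], [9]
  1-simplices (12): [1,3], [1,9], [2,3], [2,7], [3,4], [3,5], [3,6], [3,7], [3,8], [3,9], [4,8], [5,6]

Hence C_0 ≅ Z^9, C_1 ≅ Z^12.

Boundary ∂_1: C_1 → C_0 maps an edge to its endpoints' difference, ∂[p,q] = q − p.
As a 9×12 matrix over Z this has rank 8, with invariant factors (1,1,1,1,1,1,1,1).

Computing H_k = (kernel of ∂_k) / (image of ∂_{k+1}):

  H_1: rank ker ∂_1 − rank ∂_2 = (12 − 8) − 0 = 4, and there is no ∂_2, so H_1 = Z^4.

(K is a triangulation of a wedge of 4 circles.)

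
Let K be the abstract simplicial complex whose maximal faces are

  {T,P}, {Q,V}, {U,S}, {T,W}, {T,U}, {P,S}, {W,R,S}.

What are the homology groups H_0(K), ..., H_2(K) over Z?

Order the vertices as P < Q < R < S < T < U < V < W. Listing each simplex with vertices in this order, K has dimension 2 with simplices:

  0-simplices (8): P, Q, R, S, T, U, V, W
  1-simplices (9): PS, PT, QV, RS, RW, SU, SW, TU, TW
  2-simplices (1): RSW

so the chain groups are C_0 ≅ Z^8, C_1 ≅ Z^9, C_2 ≅ Z^1.

Boundary ∂_1: C_1 → C_0 sends each edge [p,q] (with p < q) to q − p. For instance
  ∂SW = W − S.
The resulting 8×9 matrix has rank 6, and its Smith normal form has invariant factors (1,1,1,1,1,1).

∂_2: C_2 → C_1 sends each 2-simplex [p,q,r] to [q,r] − [p,r] + [p,q]. For instance
  ∂RSW = SW − RW + RS.
The resulting 9×1 matrix has rank 1, and its Smith normal form has invariant factors (1).

Now H_k = ker ∂_k / im ∂_{k+1}, so:

  H_0: rank C_0 − rank ∂_1 = 8 − 6 = 2, and the invariant factors of ∂_1 are all 1, so H_0 ≅ Z^2.
  H_1: rank ker ∂_1 − rank ∂_2 = (9 − 6) − 1 = 2, and the invariant factors of ∂_2 are all 1, so H_1 ≅ Z^2.
  H_2: rank ker ∂_2 − rank ∂_3 = (1 − 1) − 0 = 0, and there is no ∂_3, so H_2 ≅ 0.

H_0 = Z^2,  H_1 = Z^2,  H_2 = 0.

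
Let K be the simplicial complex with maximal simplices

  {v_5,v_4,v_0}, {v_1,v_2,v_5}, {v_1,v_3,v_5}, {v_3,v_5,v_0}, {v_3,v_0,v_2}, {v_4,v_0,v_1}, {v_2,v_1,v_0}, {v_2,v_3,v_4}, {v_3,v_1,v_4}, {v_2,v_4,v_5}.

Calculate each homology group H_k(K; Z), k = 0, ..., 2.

Take the total order v_0 < v_1 < v_2 < v_3 < v_4 < v_5 on the vertex set. Then K (dimension 2) consists of the simplices:

  0-simplices (6): [v_0], [v_1], [v_2], [v_3], [v_4], [v_5]
  1-simplices (15): (15 of them)
  2-simplices (10): [v_0,v_1,v_2], [v_0,v_1,v_4], [v_0,v_2,v_3], [v_0,v_3,v_5], [v_0,v_4,v_5], [v_1,v_2,v_5], [v_1,v_3,v_4], [v_1,v_3,v_5], [v_2,v_3,v_4], [v_2,v_4,v_5]

so the chain groups are C_0 ≅ Z^6, C_1 ≅ Z^15, C_2 ≅ Z^10.

∂_1: C_1 → C_0 is given by ∂[p,q] = [q] − [p]. For instance
  ∂[v_0,v_4] = [v_4] − [v_0].
The 6×15 boundary matrix has rank 5 and Smith normal form diag(1,1,1,1,1).

Boundary ∂_2: C_2 → C_1 sends each 2-simplex [p,q,r] to [q,r] − [p,r] + [p,q]. For instance
  ∂[v_1,v_2,v_5] = [v_2,v_5] − [v_1,v_5] + [v_1,v_2],
  ∂[v_2,v_3,v_4] = [v_3,v_4] − [v_2,v_4] + [v_2,v_3].
The 15×10 boundary matrix has rank 10 and Smith normal form diag(1,1,1,1,1,1,1,1,1,2).

Reading off H_k = ker ∂_k / im ∂_{k+1}:

  H_0: rank C_0 − rank ∂_1 = 6 − 5 = 1, and the invariant factors of ∂_1 are all 1, so H_0 ≅ Z.
  H_1: rank ker ∂_1 − rank ∂_2 = (15 − 5) − 10 = 0, and ∂_2 has invariant factor 2 > 1, so H_1 ≅ Z_2.
  H_2: rank ker ∂_2 − rank ∂_3 = (10 − 10) − 0 = 0, and there is no ∂_3, so H_2 ≅ 0.

(K is a triangulation of the real projective plane RP^2.)

H_0 = Z,  H_1 = Z_2,  H_2 = 0.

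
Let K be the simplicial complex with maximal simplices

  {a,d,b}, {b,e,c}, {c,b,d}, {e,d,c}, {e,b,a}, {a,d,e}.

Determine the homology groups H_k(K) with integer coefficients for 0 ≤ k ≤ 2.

Take the total order a < b < c < d < e on the vertex set. Then K (dimension 2) consists of the simplices:

  0-simplices (5): a, b, c, d, e
  1-simplices (9): ab, ad, ae, bc, bd, be, cd, ce, de
  2-simplices (6): abd, abe, ade, bcd, bce, cde

so the chain groups are C_0 ≅ Z^5, C_1 ≅ Z^9, C_2 ≅ Z^6.

Boundary ∂_1: C_1 → C_0 maps an edge to its endpoints' difference, ∂[p,q] = q − p. For instance
  ∂be = e − b.
The resulting 5×9 matrix has rank 4, and its Smith normal form has invariant factors (1,1,1,1).

Boundary ∂_2: C_2 → C_1 maps a triangle to the signed sum of its edges. For instance
  ∂cde = de − ce + cd,
  ∂abd = bd − ad + ab.
As a 9×6 matrix over Z this has rank 5, with invariant factors (1,1,1,1,1).

Now H_k = ker ∂_k / im ∂_{k+1}, so:

  H_0: rank C_0 − rank ∂_1 = 5 − 4 = 1, and the invariant factors of ∂_1 are all 1, so H_0 = Z.
  H_1: rank ker ∂_1 − rank ∂_2 = (9 − 4) − 5 = 0, and the invariant factors of ∂_2 are all 1, so H_1 = 0.
  H_2: rank ker ∂_2 − rank ∂_3 = (6 − 5) − 0 = 1, and there is no ∂_3, so H_2 = Z.

H_0 ≅ Z,  H_1 = 0,  H_2 ≅ Z.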